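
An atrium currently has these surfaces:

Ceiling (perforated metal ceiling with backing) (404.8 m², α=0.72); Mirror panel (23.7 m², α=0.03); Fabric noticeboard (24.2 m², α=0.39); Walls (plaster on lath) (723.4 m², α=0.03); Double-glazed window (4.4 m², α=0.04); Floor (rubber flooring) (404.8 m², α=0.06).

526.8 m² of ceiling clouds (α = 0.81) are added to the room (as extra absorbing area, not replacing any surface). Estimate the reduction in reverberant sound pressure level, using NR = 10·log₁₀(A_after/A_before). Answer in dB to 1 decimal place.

3.5 dB

Equivalent absorption area: A_before = 404.8*0.72 + 23.7*0.03 + 24.2*0.39 + 723.4*0.03 + 4.4*0.04 + 404.8*0.06 = 347.771 m².
Treatment contributes 526.8·0.81 = 426.708 sabins.
A_after = 347.771 + 426.708 = 774.479 sabins.
Reduction = 10 log₁₀(A_after/A_before) = 10 log₁₀(2.2270) = 3.5 dB.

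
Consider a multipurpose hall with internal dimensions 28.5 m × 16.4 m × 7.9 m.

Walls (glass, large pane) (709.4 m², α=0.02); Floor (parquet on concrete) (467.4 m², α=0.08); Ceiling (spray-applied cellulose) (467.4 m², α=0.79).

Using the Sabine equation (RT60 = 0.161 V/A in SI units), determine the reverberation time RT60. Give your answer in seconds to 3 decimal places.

1.413 s

Summing Sᵢαᵢ: 14.188 + 37.392 + 369.246 → A = 420.826 sabins.
V = 28.5·16.4·7.9 = 3692.46 m³.
T = 0.161 V/A = 0.161·3692.46/420.826 = 1.413 s.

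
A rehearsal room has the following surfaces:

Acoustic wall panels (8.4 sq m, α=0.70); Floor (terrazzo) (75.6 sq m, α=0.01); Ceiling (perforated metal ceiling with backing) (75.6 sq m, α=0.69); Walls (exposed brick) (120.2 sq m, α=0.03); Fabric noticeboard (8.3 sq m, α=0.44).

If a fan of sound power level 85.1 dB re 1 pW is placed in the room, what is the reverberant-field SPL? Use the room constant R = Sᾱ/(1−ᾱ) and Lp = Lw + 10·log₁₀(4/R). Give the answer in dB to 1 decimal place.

Σ(Sᵢαᵢ) = 8.4×0.70 + 75.6×0.01 + 75.6×0.69 + 120.2×0.03 + 8.3×0.44 = 66.058; total area S = 288.1 sq m.
ᾱ = 0.2293, so room constant R = A/(1−ᾱ) = 85.712 sq m.
Lp = Lw + 10 log₁₀(4/R) = 85.1 -13.31 = 71.8 dB.

71.8 dB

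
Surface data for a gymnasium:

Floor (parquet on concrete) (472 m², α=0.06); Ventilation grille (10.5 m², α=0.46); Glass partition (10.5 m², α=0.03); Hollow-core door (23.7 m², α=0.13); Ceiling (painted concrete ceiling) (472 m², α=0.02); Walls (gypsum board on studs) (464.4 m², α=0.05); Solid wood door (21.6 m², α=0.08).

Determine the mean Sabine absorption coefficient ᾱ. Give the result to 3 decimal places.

Total surface area S = 1474.7 m².
A = 472*0.06 + 10.5*0.46 + 10.5*0.03 + 23.7*0.13 + 472*0.02 + 464.4*0.05 + 21.6*0.08 = 70.934 sabins.
ᾱ = 70.934 / 1474.7 = 0.048.

0.048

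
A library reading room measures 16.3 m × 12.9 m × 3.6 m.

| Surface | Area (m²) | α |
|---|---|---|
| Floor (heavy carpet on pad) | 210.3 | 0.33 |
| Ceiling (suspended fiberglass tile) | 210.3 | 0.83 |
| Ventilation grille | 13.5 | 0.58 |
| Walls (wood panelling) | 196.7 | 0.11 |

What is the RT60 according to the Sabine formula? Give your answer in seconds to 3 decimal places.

0.446 s

Equivalent absorption area: A = 210.3·0.33 + 210.3·0.83 + 13.5·0.58 + 196.7·0.11 = 273.415 m².
V = 16.3·12.9·3.6 = 756.972 m³.
Sabine: RT60 = 0.161 × 756.972 / 273.415 = 0.446 s.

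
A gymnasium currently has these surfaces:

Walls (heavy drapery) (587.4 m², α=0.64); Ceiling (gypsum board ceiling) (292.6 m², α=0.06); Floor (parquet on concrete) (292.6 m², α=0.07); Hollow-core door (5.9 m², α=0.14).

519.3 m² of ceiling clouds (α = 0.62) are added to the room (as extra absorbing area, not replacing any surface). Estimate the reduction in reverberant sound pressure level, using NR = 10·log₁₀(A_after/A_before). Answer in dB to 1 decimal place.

2.5 dB

Total absorption A_before = 587.4·0.64 + 292.6·0.06 + 292.6·0.07 + 5.9·0.14
  = 375.936 + 17.556 + 20.482 + 0.826 = 414.800 m² sabins.
Added absorption = 519.3 × 0.62 = 321.966 sabins.
A_after = 414.800 + 321.966 = 736.766 sabins.
NR = 10·log₁₀(736.766/414.800) = 2.5 dB.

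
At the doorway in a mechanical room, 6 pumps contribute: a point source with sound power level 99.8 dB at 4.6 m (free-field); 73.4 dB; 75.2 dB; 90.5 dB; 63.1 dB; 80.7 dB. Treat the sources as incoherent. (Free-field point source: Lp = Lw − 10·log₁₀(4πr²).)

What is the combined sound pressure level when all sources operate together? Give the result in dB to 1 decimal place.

Source at 4.6 m: Lp = 99.8 − 10·log₁₀(4π·4.6²) = 99.8 − 10·log₁₀(265.904) = 75.6 dB.
Converting to relative power and adding: 10^(75.6/10) + 10^(73.4/10) + 10^(75.2/10) + 10^(90.5/10) + 10^(63.1/10) + 10^(80.7/10) = 1.333e+09.
Back to dB: 10·log₁₀ Σ = 91.2 dB.

91.2 dB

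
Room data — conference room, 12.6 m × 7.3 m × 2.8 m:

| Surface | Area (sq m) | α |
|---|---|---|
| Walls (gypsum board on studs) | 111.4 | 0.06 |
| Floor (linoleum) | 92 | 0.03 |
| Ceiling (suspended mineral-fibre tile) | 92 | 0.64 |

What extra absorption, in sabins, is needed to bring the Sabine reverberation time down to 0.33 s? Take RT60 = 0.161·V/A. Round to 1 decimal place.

57.3 sabins

Summing Sᵢαᵢ: 6.684 + 2.760 + 58.880 → A₁ = 68.324 sabins.
Target A₂ = 0.161·257.544/0.33 = 125.650 sabins (V = 257.544 m³).
Shortfall: 125.650 − 68.324 = 57.3 sabins.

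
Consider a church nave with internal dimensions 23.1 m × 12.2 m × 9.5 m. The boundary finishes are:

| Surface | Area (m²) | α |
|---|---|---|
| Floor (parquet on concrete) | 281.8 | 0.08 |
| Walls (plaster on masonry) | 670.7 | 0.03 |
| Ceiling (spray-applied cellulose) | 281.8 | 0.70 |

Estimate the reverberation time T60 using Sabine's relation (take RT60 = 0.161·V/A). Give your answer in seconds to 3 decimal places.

1.797 sec

Total absorption A = 281.8·0.08 + 670.7·0.03 + 281.8·0.70
  = 22.544 + 20.121 + 197.260 = 239.925 m² sabins.
Volume V = 23.1 × 12.2 × 9.5 = 2677.29 m³.
RT60 = 0.161 · V / A = 0.161 × 2677.29 / 239.925 = 1.797 s.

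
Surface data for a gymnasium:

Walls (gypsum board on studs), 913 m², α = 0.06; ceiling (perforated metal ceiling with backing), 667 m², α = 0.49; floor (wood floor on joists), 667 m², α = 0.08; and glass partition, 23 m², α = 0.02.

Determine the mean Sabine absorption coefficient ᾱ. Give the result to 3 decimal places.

0.192

Total surface area S = 2270.0 m².
Σ(Sᵢαᵢ) = 913·0.06 + 667·0.49 + 667·0.08 + 23·0.02 = 435.430.
ᾱ = A/S = 0.192.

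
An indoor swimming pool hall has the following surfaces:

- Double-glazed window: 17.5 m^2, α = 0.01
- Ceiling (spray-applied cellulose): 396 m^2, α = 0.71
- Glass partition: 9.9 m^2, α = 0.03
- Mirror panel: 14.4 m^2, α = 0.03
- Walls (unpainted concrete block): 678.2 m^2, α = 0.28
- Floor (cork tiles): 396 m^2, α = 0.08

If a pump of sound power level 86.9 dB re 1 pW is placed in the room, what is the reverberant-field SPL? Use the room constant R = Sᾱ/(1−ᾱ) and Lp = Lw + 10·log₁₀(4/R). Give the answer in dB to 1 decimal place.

A = 503.640 sabins; S = 1512.0 m^2.
ᾱ = 503.640/1512.0 = 0.3331; R = Sᾱ/(1−ᾱ) = 503.640/(1−0.3331) = 755.196 m^2.
Lp = 86.9 + 10·log₁₀(4/755.196) = 86.9 + (-22.76) = 64.1 dB.

64.1 dB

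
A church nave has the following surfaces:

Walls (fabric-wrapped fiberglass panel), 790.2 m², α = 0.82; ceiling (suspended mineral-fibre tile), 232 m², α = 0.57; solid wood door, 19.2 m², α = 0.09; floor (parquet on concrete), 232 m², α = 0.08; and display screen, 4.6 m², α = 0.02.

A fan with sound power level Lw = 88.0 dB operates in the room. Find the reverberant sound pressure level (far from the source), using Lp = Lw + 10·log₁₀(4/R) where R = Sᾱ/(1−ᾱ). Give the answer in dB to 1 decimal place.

60.7 dB

A = 800.584 sabins; S = 1278.0 m².
ᾱ = 800.584/1278.0 = 0.6264; R = Sᾱ/(1−ᾱ) = 800.584/(1−0.6264) = 2142.891 m².
Lp = 88.0 + 10·log₁₀(4/2142.891) = 88.0 + (-27.29) = 60.7 dB.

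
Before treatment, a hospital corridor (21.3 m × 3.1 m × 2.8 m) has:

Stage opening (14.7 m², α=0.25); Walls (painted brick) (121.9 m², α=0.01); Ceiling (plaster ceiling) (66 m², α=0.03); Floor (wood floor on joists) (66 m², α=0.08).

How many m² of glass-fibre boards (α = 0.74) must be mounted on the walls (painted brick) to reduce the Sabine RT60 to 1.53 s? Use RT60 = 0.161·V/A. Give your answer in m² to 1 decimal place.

Equivalent absorption area: A₁ = 14.7*0.25 + 121.9*0.01 + 66*0.03 + 66*0.08 = 12.154 m².
V = 184.884 m³. Target absorption A₂ = 0.161 × 184.884 / 1.53 = 19.455 sabins.
ΔA needed = 19.455 − 12.154 = 7.301 sabins.
Each m² of panel replacing the walls (painted brick) adds (0.74 − 0.01) = 0.73 sabins.
Panel area = 7.301 / 0.73 = 10.0 m².

10.0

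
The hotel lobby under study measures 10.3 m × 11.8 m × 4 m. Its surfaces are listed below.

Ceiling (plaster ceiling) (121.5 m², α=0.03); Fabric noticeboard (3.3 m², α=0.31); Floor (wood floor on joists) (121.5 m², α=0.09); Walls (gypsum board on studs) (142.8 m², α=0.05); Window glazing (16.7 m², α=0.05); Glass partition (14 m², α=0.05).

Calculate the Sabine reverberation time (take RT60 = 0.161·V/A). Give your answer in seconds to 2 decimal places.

3.22 s

Equivalent absorption area: A = 121.5*0.03 + 3.3*0.31 + 121.5*0.09 + 142.8*0.05 + 16.7*0.05 + 14*0.05 = 24.278 m².
V = 10.3·11.8·4 = 486.16 m³.
T = 0.161 V/A = 0.161·486.16/24.278 = 3.22 s.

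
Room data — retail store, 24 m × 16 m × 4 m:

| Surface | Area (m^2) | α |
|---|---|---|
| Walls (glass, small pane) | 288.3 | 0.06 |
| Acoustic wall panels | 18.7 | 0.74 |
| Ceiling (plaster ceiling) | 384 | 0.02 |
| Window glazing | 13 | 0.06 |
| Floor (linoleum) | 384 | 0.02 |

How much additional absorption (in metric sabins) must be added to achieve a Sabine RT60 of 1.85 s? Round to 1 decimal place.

86.4 sabins

Total absorption A₁ = 288.3·0.06 + 18.7·0.74 + 384·0.02 + 13·0.06 + 384·0.02
  = 17.298 + 13.838 + 7.680 + 0.780 + 7.680 = 47.276 m^2 sabins.
Target A₂ = 0.161·1536/1.85 = 133.674 sabins (V = 1536 m³).
Shortfall: 133.674 − 47.276 = 86.4 sabins.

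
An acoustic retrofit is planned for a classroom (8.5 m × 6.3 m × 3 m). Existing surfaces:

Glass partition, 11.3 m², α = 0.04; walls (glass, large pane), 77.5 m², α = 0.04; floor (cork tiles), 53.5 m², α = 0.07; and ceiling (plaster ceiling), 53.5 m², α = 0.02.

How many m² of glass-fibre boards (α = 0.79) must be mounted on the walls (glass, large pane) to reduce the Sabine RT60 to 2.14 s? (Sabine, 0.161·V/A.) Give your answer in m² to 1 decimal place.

5.0

Total absorption A₁ = 11.3*0.04 + 77.5*0.04 + 53.5*0.07 + 53.5*0.02
  = 0.452 + 3.100 + 3.745 + 1.070 = 8.367 m² sabins.
V = 160.65 m³. Target absorption A₂ = 0.161 × 160.65 / 2.14 = 12.086 sabins.
ΔA needed = 12.086 − 8.367 = 3.719 sabins.
Net gain per m²: Δα = 0.79 − 0.04 = 0.75.
Area = ΔA/Δα = 3.719/0.75 = 5.0 m².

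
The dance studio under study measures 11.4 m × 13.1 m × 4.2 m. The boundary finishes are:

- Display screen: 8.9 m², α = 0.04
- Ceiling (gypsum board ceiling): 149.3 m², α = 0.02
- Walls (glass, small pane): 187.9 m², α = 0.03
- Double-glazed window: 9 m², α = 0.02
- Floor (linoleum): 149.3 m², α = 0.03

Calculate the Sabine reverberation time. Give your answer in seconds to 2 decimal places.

Total absorption A = 8.9*0.04 + 149.3*0.02 + 187.9*0.03 + 9*0.02 + 149.3*0.03
  = 0.356 + 2.986 + 5.637 + 0.180 + 4.479 = 13.638 m² sabins.
Volume V = 11.4 × 13.1 × 4.2 = 627.228 m³.
T = 0.161 V/A = 0.161·627.228/13.638 = 7.40 s.

7.40 seconds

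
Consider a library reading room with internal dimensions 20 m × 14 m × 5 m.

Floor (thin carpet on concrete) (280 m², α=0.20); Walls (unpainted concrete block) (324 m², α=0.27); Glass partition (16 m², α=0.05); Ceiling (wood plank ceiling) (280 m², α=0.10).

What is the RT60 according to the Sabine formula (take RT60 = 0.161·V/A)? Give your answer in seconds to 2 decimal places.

Equivalent absorption area: A = 280*0.20 + 324*0.27 + 16*0.05 + 280*0.10 = 172.280 m².
V = 20·14·5 = 1400 m³.
RT60 = 0.161 · V / A = 0.161 × 1400 / 172.280 = 1.31 s.

1.31 s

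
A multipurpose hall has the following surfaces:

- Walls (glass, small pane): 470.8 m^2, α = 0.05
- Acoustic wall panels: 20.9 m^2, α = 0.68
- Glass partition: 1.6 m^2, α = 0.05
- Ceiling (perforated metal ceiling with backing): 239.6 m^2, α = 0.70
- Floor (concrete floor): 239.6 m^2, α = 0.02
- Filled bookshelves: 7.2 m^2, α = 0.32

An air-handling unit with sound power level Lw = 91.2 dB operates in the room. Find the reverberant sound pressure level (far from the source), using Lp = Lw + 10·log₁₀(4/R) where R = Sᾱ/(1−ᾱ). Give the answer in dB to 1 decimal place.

72.9 dB

A = 212.648 sabins; S = 979.7 m^2.
ᾱ = 0.2171, so room constant R = A/(1−ᾱ) = 271.616 m^2.
Lp = 91.2 + 10·log₁₀(4/271.616) = 91.2 + (-18.32) = 72.9 dB.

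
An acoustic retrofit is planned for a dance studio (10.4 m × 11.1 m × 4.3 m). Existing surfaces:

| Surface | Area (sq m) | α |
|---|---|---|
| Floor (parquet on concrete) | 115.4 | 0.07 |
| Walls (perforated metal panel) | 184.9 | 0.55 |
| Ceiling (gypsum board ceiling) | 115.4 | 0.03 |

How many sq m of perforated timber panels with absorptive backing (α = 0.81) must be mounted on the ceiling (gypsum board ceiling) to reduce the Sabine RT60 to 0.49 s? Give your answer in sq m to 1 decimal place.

A₁ = Σ Sᵢαᵢ = 115.4·0.07 + 184.9·0.55 + 115.4·0.03 = 113.235 sabins.
V = 496.392 m³. Target absorption A₂ = 0.161 × 496.392 / 0.49 = 163.100 sabins.
ΔA needed = 163.100 − 113.235 = 49.865 sabins.
Net gain per sq m: Δα = 0.81 − 0.03 = 0.78.
Panel area = 49.865 / 0.78 = 63.9 sq m.

63.9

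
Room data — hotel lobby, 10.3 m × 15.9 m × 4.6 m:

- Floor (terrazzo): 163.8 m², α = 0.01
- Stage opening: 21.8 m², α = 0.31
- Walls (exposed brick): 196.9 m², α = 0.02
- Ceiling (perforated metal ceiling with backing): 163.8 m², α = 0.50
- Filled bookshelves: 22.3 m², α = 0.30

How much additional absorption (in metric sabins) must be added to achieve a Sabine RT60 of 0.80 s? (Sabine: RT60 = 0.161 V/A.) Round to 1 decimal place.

Summing Sᵢαᵢ: 1.638 + 6.758 + 3.938 + 81.900 + 6.690 → A₁ = 100.924 sabins.
Target A₂ = 0.161·753.342/0.80 = 151.610 sabins (V = 753.342 m³).
Shortfall: 151.610 − 100.924 = 50.7 sabins.

50.7 sabins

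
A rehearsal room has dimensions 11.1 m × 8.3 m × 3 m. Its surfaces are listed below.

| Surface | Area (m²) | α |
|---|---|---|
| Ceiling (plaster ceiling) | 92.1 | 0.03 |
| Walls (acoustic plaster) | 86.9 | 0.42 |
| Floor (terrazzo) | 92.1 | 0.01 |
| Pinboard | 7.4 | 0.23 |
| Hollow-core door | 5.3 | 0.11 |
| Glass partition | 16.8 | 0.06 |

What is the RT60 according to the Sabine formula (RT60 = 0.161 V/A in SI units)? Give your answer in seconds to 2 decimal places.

Total absorption A = 92.1·0.03 + 86.9·0.42 + 92.1·0.01 + 7.4·0.23 + 5.3·0.11 + 16.8·0.06
  = 2.763 + 36.498 + 0.921 + 1.702 + 0.583 + 1.008 = 43.475 m² sabins.
V = 11.1·8.3·3 = 276.39 m³.
RT60 = 0.161 · V / A = 0.161 × 276.39 / 43.475 = 1.02 s.

1.02 s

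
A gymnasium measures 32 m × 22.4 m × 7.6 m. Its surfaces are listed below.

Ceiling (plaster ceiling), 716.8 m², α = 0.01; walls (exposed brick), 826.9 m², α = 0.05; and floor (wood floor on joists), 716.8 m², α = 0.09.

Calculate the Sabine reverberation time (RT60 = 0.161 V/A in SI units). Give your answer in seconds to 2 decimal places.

Equivalent absorption area: A = 716.8·0.01 + 826.9·0.05 + 716.8·0.09 = 113.025 m².
Volume V = 32 × 22.4 × 7.6 = 5447.68 m³.
RT60 = 0.161 · V / A = 0.161 × 5447.68 / 113.025 = 7.76 s.

7.76 s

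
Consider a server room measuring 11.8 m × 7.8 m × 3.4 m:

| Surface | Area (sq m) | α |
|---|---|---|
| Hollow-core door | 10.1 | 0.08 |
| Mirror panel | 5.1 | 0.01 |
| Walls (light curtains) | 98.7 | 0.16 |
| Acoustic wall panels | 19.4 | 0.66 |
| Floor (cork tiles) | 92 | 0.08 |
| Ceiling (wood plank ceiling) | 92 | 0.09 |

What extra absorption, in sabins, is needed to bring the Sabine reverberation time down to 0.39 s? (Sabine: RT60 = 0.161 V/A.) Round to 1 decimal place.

84.1 sabins

Total absorption A₁ = 10.1·0.08 + 5.1·0.01 + 98.7·0.16 + 19.4·0.66 + 92·0.08 + 92·0.09
  = 0.808 + 0.051 + 15.792 + 12.804 + 7.360 + 8.280 = 45.095 sq m sabins.
Target A₂ = 0.161·312.936/0.39 = 129.186 sabins (V = 312.936 m³).
Shortfall: 129.186 − 45.095 = 84.1 sabins.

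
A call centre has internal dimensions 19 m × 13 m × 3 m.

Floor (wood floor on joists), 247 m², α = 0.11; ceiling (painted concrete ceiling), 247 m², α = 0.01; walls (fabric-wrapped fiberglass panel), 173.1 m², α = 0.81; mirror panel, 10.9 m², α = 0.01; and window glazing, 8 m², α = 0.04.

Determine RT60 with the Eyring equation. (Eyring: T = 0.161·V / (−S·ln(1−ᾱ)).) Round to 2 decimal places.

0.61 sec

Total surface area S = 247 + 247 + 173.1 + 10.9 + 8 = 686.0 m².
Σ(Sᵢαᵢ) = 247·0.11 + 247·0.01 + 173.1·0.81 + 10.9·0.01 + 8·0.04 = 170.280.
ᾱ = 170.280 / 686.0 = 0.2482.
Eyring denominator: −S ln(1−ᾱ) = 195.705.
V = 19 × 13 × 3 = 741 m³.
RT60 = 0.161 × 741 / 195.705 = 0.61 s.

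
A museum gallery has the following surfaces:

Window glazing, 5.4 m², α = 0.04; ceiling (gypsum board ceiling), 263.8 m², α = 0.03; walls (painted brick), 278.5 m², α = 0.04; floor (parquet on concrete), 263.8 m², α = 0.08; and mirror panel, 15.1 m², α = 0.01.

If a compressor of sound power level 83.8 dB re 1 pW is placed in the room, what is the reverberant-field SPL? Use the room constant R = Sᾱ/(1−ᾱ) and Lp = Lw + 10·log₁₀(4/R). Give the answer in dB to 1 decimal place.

Σ(Sᵢαᵢ) = 5.4×0.04 + 263.8×0.03 + 278.5×0.04 + 263.8×0.08 + 15.1×0.01 = 40.525; total area S = 826.6 m².
ᾱ = 0.0490, so room constant R = A/(1−ᾱ) = 42.613 m².
Lp = 83.8 + 10·log₁₀(4/42.613) = 83.8 + (-10.27) = 73.5 dB.

73.5 dB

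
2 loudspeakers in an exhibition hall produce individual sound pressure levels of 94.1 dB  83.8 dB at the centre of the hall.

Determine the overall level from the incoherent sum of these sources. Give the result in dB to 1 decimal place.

Converting to relative power and adding: 10^(94.1/10) + 10^(83.8/10) = 2.81e+09.
Back to dB: 10·log₁₀ Σ = 94.5 dB.

94.5 dB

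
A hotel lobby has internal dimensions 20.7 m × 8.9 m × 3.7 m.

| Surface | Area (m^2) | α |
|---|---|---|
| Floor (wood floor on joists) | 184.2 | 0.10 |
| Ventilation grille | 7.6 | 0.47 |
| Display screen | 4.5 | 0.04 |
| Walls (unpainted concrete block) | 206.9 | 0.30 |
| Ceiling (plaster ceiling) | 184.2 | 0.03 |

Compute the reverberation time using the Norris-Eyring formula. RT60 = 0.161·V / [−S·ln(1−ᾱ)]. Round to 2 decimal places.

1.13 s

S = Σ Sᵢ = 587.4 m^2.
Σ(Sᵢαᵢ) = 184.2·0.10 + 7.6·0.47 + 4.5·0.04 + 206.9·0.30 + 184.2·0.03 = 89.768.
Mean coefficient ᾱ = A/S = 0.1528.
−S·ln(1−ᾱ) = −587.4 × ln(1 − 0.1528) = 97.402.
V = 20.7 × 8.9 × 3.7 = 681.651 m³.
T = 0.161·V/[−S·ln(1−ᾱ)] = 0.161·681.651/97.402 = 1.13 s.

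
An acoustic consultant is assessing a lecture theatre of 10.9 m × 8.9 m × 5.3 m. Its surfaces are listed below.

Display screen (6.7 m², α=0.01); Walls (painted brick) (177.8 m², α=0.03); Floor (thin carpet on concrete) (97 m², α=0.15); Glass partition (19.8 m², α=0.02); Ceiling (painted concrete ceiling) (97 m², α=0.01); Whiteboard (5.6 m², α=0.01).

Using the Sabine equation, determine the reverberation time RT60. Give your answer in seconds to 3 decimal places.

3.873 seconds

Summing Sᵢαᵢ: 0.067 + 5.334 + 14.550 + 0.396 + 0.970 + 0.056 → A = 21.373 sabins.
Volume V = 10.9 × 8.9 × 5.3 = 514.153 m³.
Sabine: RT60 = 0.161 × 514.153 / 21.373 = 3.873 s.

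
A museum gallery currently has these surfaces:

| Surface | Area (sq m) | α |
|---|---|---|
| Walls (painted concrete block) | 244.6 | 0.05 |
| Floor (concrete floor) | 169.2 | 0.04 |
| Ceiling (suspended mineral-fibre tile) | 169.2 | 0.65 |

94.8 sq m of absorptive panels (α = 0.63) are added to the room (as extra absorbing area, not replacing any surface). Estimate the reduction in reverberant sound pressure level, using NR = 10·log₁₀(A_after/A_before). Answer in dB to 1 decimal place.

1.7 dB

A_before = Σ Sᵢαᵢ = 244.6*0.05 + 169.2*0.04 + 169.2*0.65 = 128.978 sabins.
Added absorption = 94.8 × 0.63 = 59.724 sabins.
New total A_after = 188.702 sabins.
NR = 10·log₁₀(188.702/128.978) = 1.7 dB.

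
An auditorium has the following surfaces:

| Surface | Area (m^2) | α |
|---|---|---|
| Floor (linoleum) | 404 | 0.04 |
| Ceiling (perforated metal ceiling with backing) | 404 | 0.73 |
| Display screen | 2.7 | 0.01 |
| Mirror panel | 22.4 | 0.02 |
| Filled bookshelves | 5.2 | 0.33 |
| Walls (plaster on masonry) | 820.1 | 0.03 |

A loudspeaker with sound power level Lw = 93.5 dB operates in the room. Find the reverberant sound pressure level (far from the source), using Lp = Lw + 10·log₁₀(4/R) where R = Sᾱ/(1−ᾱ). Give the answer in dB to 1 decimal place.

Σ(Sᵢαᵢ) = 404×0.04 + 404×0.73 + 2.7×0.01 + 22.4×0.02 + 5.2×0.33 + 820.1×0.03 = 337.874; total area S = 1658.4 m^2.
ᾱ = 0.2037, so room constant R = A/(1−ᾱ) = 424.305 m^2.
Lp = 93.5 + 10·log₁₀(4/424.305) = 93.5 + (-20.26) = 73.2 dB.

73.2 dB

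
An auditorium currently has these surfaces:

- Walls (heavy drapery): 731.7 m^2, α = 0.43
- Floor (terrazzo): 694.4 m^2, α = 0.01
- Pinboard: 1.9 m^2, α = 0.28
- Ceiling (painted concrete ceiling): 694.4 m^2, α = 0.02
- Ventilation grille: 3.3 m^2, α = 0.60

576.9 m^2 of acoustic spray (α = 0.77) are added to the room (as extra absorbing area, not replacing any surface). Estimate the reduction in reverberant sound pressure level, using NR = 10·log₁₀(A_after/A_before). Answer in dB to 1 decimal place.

A_before = Σ Sᵢαᵢ = 731.7*0.43 + 694.4*0.01 + 1.9*0.28 + 694.4*0.02 + 3.3*0.60 = 337.975 sabins.
Added absorption = 576.9 × 0.77 = 444.213 sabins.
A_after = 337.975 + 444.213 = 782.188 sabins.
NR = 10·log₁₀(782.188/337.975) = 3.6 dB.

3.6 dB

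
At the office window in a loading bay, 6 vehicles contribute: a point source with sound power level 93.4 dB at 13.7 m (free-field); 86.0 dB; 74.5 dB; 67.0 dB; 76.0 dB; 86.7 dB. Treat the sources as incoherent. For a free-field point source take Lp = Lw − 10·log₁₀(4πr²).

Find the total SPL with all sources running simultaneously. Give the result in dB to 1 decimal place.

Source at 13.7 m: Lp = 93.4 − 10·log₁₀(4π·13.7²) = 93.4 − 10·log₁₀(2358.582) = 59.7 dB.
Σ 10^(Lᵢ/10) = 9.398e+08.
Combined level = 10 log₁₀(9.398e+08) = 89.7 dB.

89.7 dB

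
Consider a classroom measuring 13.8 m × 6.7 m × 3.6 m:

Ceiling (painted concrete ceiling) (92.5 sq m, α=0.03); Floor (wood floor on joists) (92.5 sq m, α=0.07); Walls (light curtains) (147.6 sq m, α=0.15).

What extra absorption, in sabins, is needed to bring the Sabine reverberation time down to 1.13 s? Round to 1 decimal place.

16.0 sabins

A₁ = Σ Sᵢαᵢ = 92.5*0.03 + 92.5*0.07 + 147.6*0.15 = 31.390 sabins.
For T = 1.13 s, need A₂ = 0.161·V/T = 0.161·332.856/1.13 = 47.425 sabins.
Additional absorption ΔA = 47.425 − 31.390 = 16.0 sabins.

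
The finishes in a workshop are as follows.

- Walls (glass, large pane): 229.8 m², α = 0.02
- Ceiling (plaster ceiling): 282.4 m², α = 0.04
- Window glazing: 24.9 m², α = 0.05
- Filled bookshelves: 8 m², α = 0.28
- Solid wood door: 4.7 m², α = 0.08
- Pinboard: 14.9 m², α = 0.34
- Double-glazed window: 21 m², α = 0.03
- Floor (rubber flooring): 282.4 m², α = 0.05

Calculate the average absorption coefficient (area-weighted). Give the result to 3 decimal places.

Total surface area S = 868.1 m².
Σ(Sᵢαᵢ) = 229.8×0.02 + 282.4×0.04 + 24.9×0.05 + 8×0.28 + 4.7×0.08 + 14.9×0.34 + 21×0.03 + 282.4×0.05 = 39.569.
ᾱ = 39.569 / 868.1 = 0.046.

0.046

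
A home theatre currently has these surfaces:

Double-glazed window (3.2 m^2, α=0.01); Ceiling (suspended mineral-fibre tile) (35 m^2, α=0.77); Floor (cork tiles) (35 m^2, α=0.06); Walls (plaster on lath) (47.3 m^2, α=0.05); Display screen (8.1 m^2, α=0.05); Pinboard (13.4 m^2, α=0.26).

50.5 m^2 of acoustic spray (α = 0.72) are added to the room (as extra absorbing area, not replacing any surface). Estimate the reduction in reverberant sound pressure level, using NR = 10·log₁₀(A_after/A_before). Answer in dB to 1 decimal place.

3.1 dB

Equivalent absorption area: A_before = 3.2*0.01 + 35*0.77 + 35*0.06 + 47.3*0.05 + 8.1*0.05 + 13.4*0.26 = 35.336 m^2.
Added absorption = 50.5 × 0.72 = 36.360 sabins.
A_after = 35.336 + 36.360 = 71.696 sabins.
Reduction = 10 log₁₀(A_after/A_before) = 10 log₁₀(2.0290) = 3.1 dB.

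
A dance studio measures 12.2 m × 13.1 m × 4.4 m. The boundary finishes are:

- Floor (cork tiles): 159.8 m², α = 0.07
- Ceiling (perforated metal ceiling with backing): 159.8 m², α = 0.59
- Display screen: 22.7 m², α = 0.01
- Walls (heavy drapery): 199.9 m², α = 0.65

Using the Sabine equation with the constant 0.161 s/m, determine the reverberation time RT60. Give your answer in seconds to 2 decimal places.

Summing Sᵢαᵢ: 11.186 + 94.282 + 0.227 + 129.935 → A = 235.630 sabins.
Room volume: 703.208 m³.
RT60 = 0.161 · V / A = 0.161 × 703.208 / 235.630 = 0.48 s.

0.48 seconds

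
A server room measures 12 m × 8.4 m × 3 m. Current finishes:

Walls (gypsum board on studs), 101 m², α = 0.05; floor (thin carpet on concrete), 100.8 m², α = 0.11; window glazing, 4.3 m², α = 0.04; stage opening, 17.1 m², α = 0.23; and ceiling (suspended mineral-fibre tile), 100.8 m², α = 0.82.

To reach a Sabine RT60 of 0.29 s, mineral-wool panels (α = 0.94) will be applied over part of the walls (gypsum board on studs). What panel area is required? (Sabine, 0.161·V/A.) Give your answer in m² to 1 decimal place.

Summing Sᵢαᵢ: 5.050 + 11.088 + 0.172 + 3.933 + 82.656 → A₁ = 102.899 sabins.
V = 302.4 m³. Target absorption A₂ = 0.161 × 302.4 / 0.29 = 167.884 sabins.
ΔA needed = 167.884 − 102.899 = 64.985 sabins.
Each m² of panel replacing the walls (gypsum board on studs) adds (0.94 − 0.05) = 0.89 sabins.
Panel area = 64.985 / 0.89 = 73.0 m².

73.0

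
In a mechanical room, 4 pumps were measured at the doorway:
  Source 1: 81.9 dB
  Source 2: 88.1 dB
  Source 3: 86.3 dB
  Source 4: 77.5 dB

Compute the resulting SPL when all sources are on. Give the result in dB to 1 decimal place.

91.1 dB

Sum in the linear (power) domain: Σ 10^(Lᵢ/10) = 10^(81.9/10) + 10^(88.1/10) + 10^(86.3/10) + 10^(77.5/10) = 1.283e+09.
Combined level = 10 log₁₀(1.283e+09) = 91.1 dB.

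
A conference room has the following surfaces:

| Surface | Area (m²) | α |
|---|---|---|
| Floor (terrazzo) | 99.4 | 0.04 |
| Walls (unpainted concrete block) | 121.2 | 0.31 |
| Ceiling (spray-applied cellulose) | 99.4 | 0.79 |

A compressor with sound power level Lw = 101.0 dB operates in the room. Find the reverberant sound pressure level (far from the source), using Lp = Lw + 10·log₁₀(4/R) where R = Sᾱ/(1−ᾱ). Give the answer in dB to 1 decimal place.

Σ(Sᵢαᵢ) = 99.4×0.04 + 121.2×0.31 + 99.4×0.79 = 120.074; total area S = 320.0 m².
ᾱ = 120.074/320.0 = 0.3752; R = Sᾱ/(1−ᾱ) = 120.074/(1−0.3752) = 192.180 m².
Lp = Lw + 10 log₁₀(4/R) = 101.0 -16.82 = 84.2 dB.

84.2 dB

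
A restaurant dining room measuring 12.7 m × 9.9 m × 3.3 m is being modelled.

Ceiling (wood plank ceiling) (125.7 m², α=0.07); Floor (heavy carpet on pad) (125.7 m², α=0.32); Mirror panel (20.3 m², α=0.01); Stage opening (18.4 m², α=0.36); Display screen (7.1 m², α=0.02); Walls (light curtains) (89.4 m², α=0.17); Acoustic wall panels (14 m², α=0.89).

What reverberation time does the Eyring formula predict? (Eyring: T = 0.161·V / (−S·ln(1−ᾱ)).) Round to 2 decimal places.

0.71 s

Total surface area S = 125.7 + 125.7 + 20.3 + 18.4 + 7.1 + 89.4 + 14 = 400.6 m².
Absorption A = 125.7×0.07 + 125.7×0.32 + 20.3×0.01 + 18.4×0.36 + 7.1×0.02 + 89.4×0.17 + 14×0.89 = 83.650 sabins.
Mean coefficient ᾱ = A/S = 0.2088.
−S·ln(1−ᾱ) = −400.6 × ln(1 − 0.2088) = 93.822.
V = 12.7 × 9.9 × 3.3 = 414.909 m³.
RT60 = 0.161 × 414.909 / 93.822 = 0.71 s.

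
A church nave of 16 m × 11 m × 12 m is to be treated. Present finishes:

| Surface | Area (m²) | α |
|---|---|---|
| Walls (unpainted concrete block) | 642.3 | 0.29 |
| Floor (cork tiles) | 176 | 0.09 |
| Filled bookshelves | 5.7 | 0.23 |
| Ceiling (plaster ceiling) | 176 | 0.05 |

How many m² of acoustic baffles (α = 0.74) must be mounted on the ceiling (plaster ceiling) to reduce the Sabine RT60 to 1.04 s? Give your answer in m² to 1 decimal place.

A₁ = Σ Sᵢαᵢ = 642.3·0.29 + 176·0.09 + 5.7·0.23 + 176·0.05 = 212.218 sabins.
V = 2112 m³. Target absorption A₂ = 0.161 × 2112 / 1.04 = 326.954 sabins.
ΔA needed = 326.954 − 212.218 = 114.736 sabins.
Net gain per m²: Δα = 0.74 − 0.05 = 0.69.
Area = ΔA/Δα = 114.736/0.69 = 166.3 m².

166.3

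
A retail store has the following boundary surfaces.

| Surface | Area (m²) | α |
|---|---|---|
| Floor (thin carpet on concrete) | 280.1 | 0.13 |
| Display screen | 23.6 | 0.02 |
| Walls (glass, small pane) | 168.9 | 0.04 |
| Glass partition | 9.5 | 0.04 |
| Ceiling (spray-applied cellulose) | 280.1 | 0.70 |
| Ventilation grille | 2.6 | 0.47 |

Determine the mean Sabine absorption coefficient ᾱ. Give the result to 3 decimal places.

0.316

Total surface area S = 764.8 m².
Weighted sum Σ Sα = 241.313.
ᾱ = 241.313 / 764.8 = 0.316.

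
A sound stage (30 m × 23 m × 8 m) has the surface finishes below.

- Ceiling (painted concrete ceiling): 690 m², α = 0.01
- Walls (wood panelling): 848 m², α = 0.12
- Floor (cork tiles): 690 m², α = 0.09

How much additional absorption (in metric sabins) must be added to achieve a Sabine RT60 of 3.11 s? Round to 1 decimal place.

115.0 sabins

Equivalent absorption area: A₁ = 690×0.01 + 848×0.12 + 690×0.09 = 170.760 m².
Target A₂ = 0.161·5520/3.11 = 285.762 sabins (V = 5520 m³).
ΔA = A₂ − A₁ = 285.762 − 170.760 = 115.0 sabins.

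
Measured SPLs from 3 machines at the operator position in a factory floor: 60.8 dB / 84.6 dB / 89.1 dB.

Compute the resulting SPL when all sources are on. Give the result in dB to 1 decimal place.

Converting to relative power and adding: 10^(60.8/10) + 10^(84.6/10) + 10^(89.1/10) = 1.102e+09.
L_total = 10·log₁₀(1.102e+09) = 90.4 dB.

90.4 dB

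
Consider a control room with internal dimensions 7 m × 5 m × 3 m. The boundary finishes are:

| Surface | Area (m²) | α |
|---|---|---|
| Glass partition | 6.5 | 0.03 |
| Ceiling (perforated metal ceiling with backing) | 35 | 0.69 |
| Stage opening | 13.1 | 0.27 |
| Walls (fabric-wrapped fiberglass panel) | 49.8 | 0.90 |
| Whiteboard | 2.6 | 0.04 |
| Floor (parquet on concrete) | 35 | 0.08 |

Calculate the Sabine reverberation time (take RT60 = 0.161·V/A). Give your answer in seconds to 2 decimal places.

Total absorption A = 6.5*0.03 + 35*0.69 + 13.1*0.27 + 49.8*0.90 + 2.6*0.04 + 35*0.08
  = 0.195 + 24.150 + 3.537 + 44.820 + 0.104 + 2.800 = 75.606 m² sabins.
Volume V = 7 × 5 × 3 = 105 m³.
Sabine: RT60 = 0.161 × 105 / 75.606 = 0.22 s.

0.22 s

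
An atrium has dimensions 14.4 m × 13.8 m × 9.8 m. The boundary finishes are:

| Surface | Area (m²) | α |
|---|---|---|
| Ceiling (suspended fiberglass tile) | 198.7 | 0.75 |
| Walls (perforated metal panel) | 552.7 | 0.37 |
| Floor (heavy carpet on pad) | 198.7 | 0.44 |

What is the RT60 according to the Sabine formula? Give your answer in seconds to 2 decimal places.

0.71 s

Total absorption A = 198.7*0.75 + 552.7*0.37 + 198.7*0.44
  = 149.025 + 204.499 + 87.428 = 440.952 m² sabins.
Room volume: 1947.456 m³.
RT60 = 0.161 · V / A = 0.161 × 1947.456 / 440.952 = 0.71 s.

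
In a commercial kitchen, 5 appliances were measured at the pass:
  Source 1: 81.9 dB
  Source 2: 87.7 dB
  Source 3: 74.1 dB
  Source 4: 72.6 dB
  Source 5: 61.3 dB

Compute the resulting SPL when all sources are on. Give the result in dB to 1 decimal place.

Σ 10^(Lᵢ/10) = 7.89e+08.
L_total = 10·log₁₀(7.89e+08) = 89.0 dB.

89.0 dB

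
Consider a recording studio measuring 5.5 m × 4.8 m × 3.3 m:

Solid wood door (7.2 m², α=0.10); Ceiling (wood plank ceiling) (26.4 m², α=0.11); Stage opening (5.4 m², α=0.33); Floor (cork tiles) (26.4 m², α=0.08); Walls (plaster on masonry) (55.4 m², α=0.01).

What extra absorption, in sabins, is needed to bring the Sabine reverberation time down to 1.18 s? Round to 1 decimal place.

Total absorption A₁ = 7.2*0.10 + 26.4*0.11 + 5.4*0.33 + 26.4*0.08 + 55.4*0.01
  = 0.720 + 2.904 + 1.782 + 2.112 + 0.554 = 8.072 m² sabins.
V = 87.12 m³. Required absorption A₂ = 0.161 × 87.12 / 1.18 = 11.887 sabins.
Shortfall: 11.887 − 8.072 = 3.8 sabins.

3.8 sabins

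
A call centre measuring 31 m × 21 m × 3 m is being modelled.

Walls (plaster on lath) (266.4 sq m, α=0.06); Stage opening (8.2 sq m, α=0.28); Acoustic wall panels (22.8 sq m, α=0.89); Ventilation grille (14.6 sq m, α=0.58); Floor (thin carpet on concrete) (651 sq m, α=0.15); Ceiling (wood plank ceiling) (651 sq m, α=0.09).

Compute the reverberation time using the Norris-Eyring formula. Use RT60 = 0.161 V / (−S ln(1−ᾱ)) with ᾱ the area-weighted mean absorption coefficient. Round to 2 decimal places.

Total surface area S = 266.4 + 8.2 + 22.8 + 14.6 + 651 + 651 = 1614.0 sq m.
Σ(Sᵢαᵢ) = 266.4·0.06 + 8.2·0.28 + 22.8·0.89 + 14.6·0.58 + 651·0.15 + 651·0.09 = 203.280.
Mean coefficient ᾱ = A/S = 0.1259.
−S·ln(1−ᾱ) = −1614.0 × ln(1 − 0.1259) = 217.181.
V = 31 × 21 × 3 = 1953 m³.
T = 0.161·V/[−S·ln(1−ᾱ)] = 0.161·1953/217.181 = 1.45 s.

1.45 seconds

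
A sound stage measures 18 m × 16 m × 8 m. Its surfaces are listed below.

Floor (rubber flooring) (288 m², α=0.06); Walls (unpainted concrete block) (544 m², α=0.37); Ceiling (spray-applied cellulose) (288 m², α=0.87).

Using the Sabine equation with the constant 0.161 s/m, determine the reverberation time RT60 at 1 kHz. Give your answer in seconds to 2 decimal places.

0.79 seconds

Total absorption A = 288×0.06 + 544×0.37 + 288×0.87
  = 17.280 + 201.280 + 250.560 = 469.120 m² sabins.
Room volume: 2304 m³.
RT60 = 0.161 · V / A = 0.161 × 2304 / 469.120 = 0.79 s.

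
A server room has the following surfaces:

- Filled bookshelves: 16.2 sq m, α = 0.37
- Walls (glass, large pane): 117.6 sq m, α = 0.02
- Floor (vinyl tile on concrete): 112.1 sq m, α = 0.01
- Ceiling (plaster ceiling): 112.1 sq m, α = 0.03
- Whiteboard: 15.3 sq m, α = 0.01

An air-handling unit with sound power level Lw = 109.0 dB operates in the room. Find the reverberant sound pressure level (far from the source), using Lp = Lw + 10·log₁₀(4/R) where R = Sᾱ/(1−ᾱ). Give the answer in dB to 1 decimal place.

A = 12.983 sabins; S = 373.3 sq m.
ᾱ = 0.0348, so room constant R = A/(1−ᾱ) = 13.451 sq m.
Lp = 109.0 + 10·log₁₀(4/13.451) = 109.0 + (-5.27) = 103.7 dB.

103.7 dB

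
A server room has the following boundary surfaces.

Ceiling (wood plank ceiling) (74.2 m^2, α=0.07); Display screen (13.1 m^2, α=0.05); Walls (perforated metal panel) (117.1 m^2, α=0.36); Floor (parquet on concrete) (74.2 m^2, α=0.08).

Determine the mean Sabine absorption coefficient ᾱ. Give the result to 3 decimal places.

0.194

Total surface area S = 278.6 m^2.
A = 74.2·0.07 + 13.1·0.05 + 117.1·0.36 + 74.2·0.08 = 53.941 sabins.
ᾱ = 53.941 / 278.6 = 0.194.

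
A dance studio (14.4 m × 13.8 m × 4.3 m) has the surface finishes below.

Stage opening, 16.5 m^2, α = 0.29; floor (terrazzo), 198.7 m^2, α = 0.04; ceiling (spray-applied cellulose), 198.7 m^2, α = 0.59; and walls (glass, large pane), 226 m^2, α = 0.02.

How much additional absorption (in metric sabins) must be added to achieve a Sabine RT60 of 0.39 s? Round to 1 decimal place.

218.3 sabins

A₁ = Σ Sᵢαᵢ = 16.5×0.29 + 198.7×0.04 + 198.7×0.59 + 226×0.02 = 134.486 sabins.
For T = 0.39 s, need A₂ = 0.161·V/T = 0.161·854.496/0.39 = 352.753 sabins.
Additional absorption ΔA = 352.753 − 134.486 = 218.3 sabins.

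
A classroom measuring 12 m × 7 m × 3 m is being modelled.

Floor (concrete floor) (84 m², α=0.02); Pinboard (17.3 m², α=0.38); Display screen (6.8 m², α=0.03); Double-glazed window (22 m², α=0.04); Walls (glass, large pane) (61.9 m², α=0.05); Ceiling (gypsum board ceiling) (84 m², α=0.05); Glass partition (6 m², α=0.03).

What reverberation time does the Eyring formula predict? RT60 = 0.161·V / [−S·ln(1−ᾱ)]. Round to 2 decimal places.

S = Σ Sᵢ = 282.0 m².
Absorption A = 84×0.02 + 17.3×0.38 + 6.8×0.03 + 22×0.04 + 61.9×0.05 + 84×0.05 + 6×0.03 = 16.813 sabins.
Mean coefficient ᾱ = A/S = 0.0596.
Eyring denominator: −S ln(1−ᾱ) = 17.329.
V = 12 × 7 × 3 = 252 m³.
RT60 = 0.161 × 252 / 17.329 = 2.34 s.

2.34 s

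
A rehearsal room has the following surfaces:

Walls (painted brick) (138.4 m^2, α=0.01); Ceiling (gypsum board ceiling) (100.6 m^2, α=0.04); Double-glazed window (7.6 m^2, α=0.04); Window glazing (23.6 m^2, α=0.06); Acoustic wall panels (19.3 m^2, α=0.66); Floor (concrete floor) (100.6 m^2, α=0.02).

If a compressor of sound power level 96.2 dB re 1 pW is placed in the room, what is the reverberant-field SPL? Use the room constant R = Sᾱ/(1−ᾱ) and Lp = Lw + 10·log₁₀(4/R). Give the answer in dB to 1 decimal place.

Σ(Sᵢαᵢ) = 138.4·0.01 + 100.6·0.04 + 7.6·0.04 + 23.6·0.06 + 19.3·0.66 + 100.6·0.02 = 21.878; total area S = 390.1 m^2.
ᾱ = 0.0561, so room constant R = A/(1−ᾱ) = 23.178 m^2.
Lp = Lw + 10 log₁₀(4/R) = 96.2 -7.63 = 88.6 dB.

88.6 dB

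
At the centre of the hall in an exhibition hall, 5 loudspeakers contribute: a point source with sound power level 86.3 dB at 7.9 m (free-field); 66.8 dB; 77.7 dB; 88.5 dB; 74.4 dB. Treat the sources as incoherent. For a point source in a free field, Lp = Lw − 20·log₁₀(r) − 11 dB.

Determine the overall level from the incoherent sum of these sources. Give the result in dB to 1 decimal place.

89.0 dB

Source at 7.9 m: Lp = 86.3 − 20·log₁₀(7.9) − 11 = 57.3 dB.
Sum in the linear (power) domain: Σ 10^(Lᵢ/10) = 10^(57.3/10) + 10^(66.8/10) + 10^(77.7/10) + 10^(88.5/10) + 10^(74.4/10) = 7.997e+08.
Back to dB: 10·log₁₀ Σ = 89.0 dB.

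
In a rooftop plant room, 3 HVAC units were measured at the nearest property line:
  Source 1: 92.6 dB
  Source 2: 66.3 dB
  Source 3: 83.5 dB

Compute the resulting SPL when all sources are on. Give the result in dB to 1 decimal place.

Converting to relative power and adding: 10^(92.6/10) + 10^(66.3/10) + 10^(83.5/10) = 2.048e+09.
Back to dB: 10·log₁₀ Σ = 93.1 dB.

93.1 dB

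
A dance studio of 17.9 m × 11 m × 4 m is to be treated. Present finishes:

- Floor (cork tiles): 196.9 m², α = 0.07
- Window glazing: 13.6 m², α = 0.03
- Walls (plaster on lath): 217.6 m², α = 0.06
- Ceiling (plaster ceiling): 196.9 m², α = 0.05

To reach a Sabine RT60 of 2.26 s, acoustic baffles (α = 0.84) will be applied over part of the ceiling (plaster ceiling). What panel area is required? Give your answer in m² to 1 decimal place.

24.1

Equivalent absorption area: A₁ = 196.9·0.07 + 13.6·0.03 + 217.6·0.06 + 196.9·0.05 = 37.092 m².
V = 787.6 m³. Target absorption A₂ = 0.161 × 787.6 / 2.26 = 56.108 sabins.
ΔA needed = 56.108 − 37.092 = 19.016 sabins.
Each m² of panel replacing the ceiling (plaster ceiling) adds (0.84 − 0.05) = 0.79 sabins.
Area = ΔA/Δα = 19.016/0.79 = 24.1 m².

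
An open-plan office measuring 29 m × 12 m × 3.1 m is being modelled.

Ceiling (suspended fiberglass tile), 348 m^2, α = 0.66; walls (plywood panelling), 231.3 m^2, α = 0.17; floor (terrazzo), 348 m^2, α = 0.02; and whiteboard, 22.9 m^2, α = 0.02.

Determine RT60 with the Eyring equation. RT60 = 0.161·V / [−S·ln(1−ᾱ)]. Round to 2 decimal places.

S = Σ Sᵢ = 950.2 m^2.
Absorption A = 348·0.66 + 231.3·0.17 + 348·0.02 + 22.9·0.02 = 276.419 sabins.
Mean coefficient ᾱ = A/S = 0.2909.
Eyring denominator: −S ln(1−ᾱ) = 326.640.
V = 29 × 12 × 3.1 = 1078.8 m³.
T = 0.161·V/[−S·ln(1−ᾱ)] = 0.161·1078.8/326.640 = 0.53 s.

0.53 s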